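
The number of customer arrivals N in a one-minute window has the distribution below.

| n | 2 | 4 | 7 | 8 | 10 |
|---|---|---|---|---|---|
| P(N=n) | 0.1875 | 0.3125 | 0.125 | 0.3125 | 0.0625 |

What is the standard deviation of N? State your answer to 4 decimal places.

2.5464

E[N] = (2)(0.1875) + (4)(0.3125) + (7)(0.125) + (8)(0.3125) + (10)(0.0625) = 5.625
E[N²] = (2)²(0.1875) + (4)²(0.3125) + (7)²(0.125) + (8)²(0.3125) + (10)²(0.0625) = 38.125
Var(N) = E[N²] − (E[N])² = 38.125 − (5.625)² = 6.484375
σ(N) = √6.484375 ≈ 2.5464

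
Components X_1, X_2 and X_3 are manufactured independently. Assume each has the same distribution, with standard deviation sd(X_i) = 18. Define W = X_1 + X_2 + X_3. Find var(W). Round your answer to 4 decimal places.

var(X_i) = (18)² = 324
By independence, var(W) = (1)²var(X_1) + (1)²var(X_2) + (1)²var(X_3)
= (1)²·324 + (1)²·324 + (1)²·324 = 972

972.0000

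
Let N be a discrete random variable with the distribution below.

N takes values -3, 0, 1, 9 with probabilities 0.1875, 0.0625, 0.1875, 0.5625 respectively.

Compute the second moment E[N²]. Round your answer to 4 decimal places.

E[N²] = (-3)²(0.1875) + (0)²(0.0625) + (1)²(0.1875) + (9)²(0.5625) = 47.4375

47.4375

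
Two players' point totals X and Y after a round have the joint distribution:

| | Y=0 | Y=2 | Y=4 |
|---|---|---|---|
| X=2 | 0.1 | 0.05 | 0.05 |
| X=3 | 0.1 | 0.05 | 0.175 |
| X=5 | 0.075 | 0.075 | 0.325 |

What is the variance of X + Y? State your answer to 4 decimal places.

5.9100

E[X] = 3.75,  E[Y] = 2.55,  E[XY] = 10.25
var(X) = 15.6 − (3.75)² = 1.5375;  var(Y) = 9.5 − (2.55)² = 2.9975
Cov(X,Y) = 10.25 − (3.75)(2.55) = 0.6875
var(X + Y) = (1)²·1.5375 + (1)²·2.9975 + 2·(1)·(1)·0.6875 = 5.91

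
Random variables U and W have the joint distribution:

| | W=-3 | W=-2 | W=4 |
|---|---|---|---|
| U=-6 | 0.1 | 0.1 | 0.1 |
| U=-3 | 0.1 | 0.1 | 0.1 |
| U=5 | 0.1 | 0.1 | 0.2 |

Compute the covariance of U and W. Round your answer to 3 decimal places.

E[U] = -0.7,  E[W] = 0.1
E[UW] = 2.4
Cov(U,W) = E[UW] − E[U]E[W] = 2.4 − (-0.7)(0.1) = 2.47

2.470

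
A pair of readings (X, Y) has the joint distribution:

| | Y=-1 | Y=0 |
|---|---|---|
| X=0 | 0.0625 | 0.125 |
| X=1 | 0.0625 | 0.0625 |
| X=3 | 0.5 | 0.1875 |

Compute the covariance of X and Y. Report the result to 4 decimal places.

-0.1953

E[X] = 2.1875,  E[Y] = -0.625
E[XY] = -1.5625
cov(X,Y) = E[XY] − E[X]E[Y] = -1.5625 − (2.1875)(-0.625) = -0.1953125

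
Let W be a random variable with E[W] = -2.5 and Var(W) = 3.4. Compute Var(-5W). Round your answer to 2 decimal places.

Var(-5W) = (-5)²·Var(W) = 25·3.4 = 85

85.00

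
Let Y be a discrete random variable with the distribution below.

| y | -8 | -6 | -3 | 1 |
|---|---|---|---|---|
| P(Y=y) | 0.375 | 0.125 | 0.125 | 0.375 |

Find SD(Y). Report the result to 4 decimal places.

3.9922

E[Y] = (-8)(0.375) + (-6)(0.125) + (-3)(0.125) + (1)(0.375) = -3.75
E[Y²] = (-8)²(0.375) + (-6)²(0.125) + (-3)²(0.125) + (1)²(0.375) = 30
Var(Y) = E[Y²] − (E[Y])² = 30 − (-3.75)² = 15.9375
SD(Y) = √15.9375 ≈ 3.9922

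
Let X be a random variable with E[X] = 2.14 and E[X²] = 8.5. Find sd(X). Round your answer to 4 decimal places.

Var(X) = 8.5 − (2.14)² = 3.9204
sd(X) = √3.9204 ≈ 1.9800

1.9800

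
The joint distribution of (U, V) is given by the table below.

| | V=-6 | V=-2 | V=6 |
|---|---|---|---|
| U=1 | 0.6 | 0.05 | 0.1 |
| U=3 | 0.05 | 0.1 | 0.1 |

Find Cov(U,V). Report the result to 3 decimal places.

E[U] = 1.5,  E[V] = -3
E[UV] = -2.8
Cov(U,V) = E[UV] − E[U]E[V] = -2.8 − (1.5)(-3) = 1.7

1.700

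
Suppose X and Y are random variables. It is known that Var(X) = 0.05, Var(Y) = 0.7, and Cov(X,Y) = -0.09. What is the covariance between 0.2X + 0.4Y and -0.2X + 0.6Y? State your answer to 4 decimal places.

Cov(0.2X + 0.4Y, -0.2X + 0.6Y) = (0.2)(-0.2)Var(X) + (0.4)(0.6)Var(Y) + [(0.2)(0.6) + (0.4)(-0.2)]Cov(X,Y)
= -0.04·0.05 + 0.24·0.7 + 0.04·-0.09 = 0.1624

0.1624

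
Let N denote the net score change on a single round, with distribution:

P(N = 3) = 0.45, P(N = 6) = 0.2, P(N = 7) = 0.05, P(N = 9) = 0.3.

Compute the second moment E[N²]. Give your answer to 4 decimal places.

38.0000

E[N²] = (3)²(0.45) + (6)²(0.2) + (7)²(0.05) + (9)²(0.3) = 38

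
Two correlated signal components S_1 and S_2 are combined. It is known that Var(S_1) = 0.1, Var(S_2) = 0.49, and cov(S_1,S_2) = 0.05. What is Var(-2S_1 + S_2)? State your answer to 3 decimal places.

Var(-2S_1 + S_2) = (-2)²·Var(S_1) + (1)²·Var(S_2) + 2·(-2)·(1)·cov(S_1,S_2)
= 4·0.1 + 1·0.49 + -4·0.05 = 0.69

0.690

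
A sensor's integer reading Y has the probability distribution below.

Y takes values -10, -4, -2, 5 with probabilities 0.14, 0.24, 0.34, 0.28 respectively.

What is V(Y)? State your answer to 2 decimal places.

23.51

E[Y] = (-10)(0.14) + (-4)(0.24) + (-2)(0.34) + (5)(0.28) = -1.64
E[Y²] = (-10)²(0.14) + (-4)²(0.24) + (-2)²(0.34) + (5)²(0.28) = 26.2
V(Y) = E[Y²] − (E[Y])² = 26.2 − (-1.64)² = 23.5104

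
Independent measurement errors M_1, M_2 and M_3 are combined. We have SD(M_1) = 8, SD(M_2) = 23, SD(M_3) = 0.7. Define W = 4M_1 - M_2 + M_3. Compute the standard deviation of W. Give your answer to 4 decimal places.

var(M_1) = 64, var(M_2) = 529, var(M_3) = 0.49
By independence, var(W) = (4)²var(M_1) + (-1)²var(M_2) + (1)²var(M_3)
= (4)²·64 + (-1)²·529 + (1)²·0.49 = 1553.49
SD(W) = √1553.49 ≈ 39.4143

39.4143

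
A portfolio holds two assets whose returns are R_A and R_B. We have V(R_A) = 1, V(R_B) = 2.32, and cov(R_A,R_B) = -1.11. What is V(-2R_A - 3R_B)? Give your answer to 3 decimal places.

11.560

V(-2R_A - 3R_B) = (-2)²·V(R_A) + (-3)²·V(R_B) + 2·(-2)·(-3)·cov(R_A,R_B)
= 4·1 + 9·2.32 + 12·-1.11 = 11.56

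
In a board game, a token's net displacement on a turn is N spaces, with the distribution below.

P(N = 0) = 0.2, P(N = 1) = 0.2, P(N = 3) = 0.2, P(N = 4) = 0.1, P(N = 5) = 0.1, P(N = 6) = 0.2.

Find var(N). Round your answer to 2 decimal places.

E[N] = (0)(0.2) + (1)(0.2) + (3)(0.2) + (4)(0.1) + (5)(0.1) + (6)(0.2) = 2.9
E[N²] = (0)²(0.2) + (1)²(0.2) + (3)²(0.2) + (4)²(0.1) + (5)²(0.1) + (6)²(0.2) = 13.3
var(N) = E[N²] − (E[N])² = 13.3 − (2.9)² = 4.89

4.89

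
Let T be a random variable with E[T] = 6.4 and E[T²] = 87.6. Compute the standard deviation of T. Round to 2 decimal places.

6.83

Var(T) = 87.6 − (6.4)² = 46.64
SD(T) = √46.64 ≈ 6.83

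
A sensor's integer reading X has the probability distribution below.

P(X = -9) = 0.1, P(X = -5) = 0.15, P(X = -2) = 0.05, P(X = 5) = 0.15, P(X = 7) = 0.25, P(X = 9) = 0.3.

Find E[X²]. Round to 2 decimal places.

52.35

E[X²] = (-9)²(0.1) + (-5)²(0.15) + (-2)²(0.05) + (5)²(0.15) + (7)²(0.25) + (9)²(0.3) = 52.35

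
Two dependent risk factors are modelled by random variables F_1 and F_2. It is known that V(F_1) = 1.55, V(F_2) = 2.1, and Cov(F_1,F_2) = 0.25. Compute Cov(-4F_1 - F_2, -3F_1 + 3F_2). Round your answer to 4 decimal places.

Cov(-4F_1 - F_2, -3F_1 + 3F_2) = (-4)(-3)V(F_1) + (-1)(3)V(F_2) + [(-4)(3) + (-1)(-3)]Cov(F_1,F_2)
= 12·1.55 + -3·2.1 + -9·0.25 = 10.05

10.0500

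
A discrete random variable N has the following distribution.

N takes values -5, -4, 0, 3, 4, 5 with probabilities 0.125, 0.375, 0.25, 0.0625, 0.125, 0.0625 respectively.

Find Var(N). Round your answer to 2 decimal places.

11.98

E[N] = (-5)(0.125) + (-4)(0.375) + (0)(0.25) + (3)(0.0625) + (4)(0.125) + (5)(0.0625) = -1.125
E[N²] = (-5)²(0.125) + (-4)²(0.375) + (0)²(0.25) + (3)²(0.0625) + (4)²(0.125) + (5)²(0.0625) = 13.25
Var(N) = E[N²] − (E[N])² = 13.25 − (-1.125)² = 11.984375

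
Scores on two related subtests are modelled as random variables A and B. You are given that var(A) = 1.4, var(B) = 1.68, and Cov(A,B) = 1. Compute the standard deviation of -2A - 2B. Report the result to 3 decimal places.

4.508

var(-2A - 2B) = (-2)²·var(A) + (-2)²·var(B) + 2·(-2)·(-2)·Cov(A,B)
= 4·1.4 + 4·1.68 + 8·1 = 20.32
sd(-2A - 2B) = √20.32 ≈ 4.508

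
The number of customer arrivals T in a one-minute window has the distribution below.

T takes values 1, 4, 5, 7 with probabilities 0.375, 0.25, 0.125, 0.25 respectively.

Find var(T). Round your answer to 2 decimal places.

5.69

E[T] = (1)(0.375) + (4)(0.25) + (5)(0.125) + (7)(0.25) = 3.75
E[T²] = (1)²(0.375) + (4)²(0.25) + (5)²(0.125) + (7)²(0.25) = 19.75
var(T) = E[T²] − (E[T])² = 19.75 − (3.75)² = 5.6875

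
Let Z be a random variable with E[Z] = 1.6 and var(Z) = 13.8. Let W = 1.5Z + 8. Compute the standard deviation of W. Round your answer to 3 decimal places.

var(1.5Z + 8) = (1.5)²·13.8 = 31.05
σ(W) = √31.05 ≈ 5.572

5.572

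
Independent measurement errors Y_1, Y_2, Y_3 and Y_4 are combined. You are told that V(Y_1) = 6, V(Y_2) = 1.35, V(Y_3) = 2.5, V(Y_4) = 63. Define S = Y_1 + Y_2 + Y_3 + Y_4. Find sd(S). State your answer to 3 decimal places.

By independence, V(S) = (1)²V(Y_1) + (1)²V(Y_2) + (1)²V(Y_3) + (1)²V(Y_4)
= (1)²·6 + (1)²·1.35 + (1)²·2.5 + (1)²·63 = 72.85
sd(S) = √72.85 ≈ 8.535

8.535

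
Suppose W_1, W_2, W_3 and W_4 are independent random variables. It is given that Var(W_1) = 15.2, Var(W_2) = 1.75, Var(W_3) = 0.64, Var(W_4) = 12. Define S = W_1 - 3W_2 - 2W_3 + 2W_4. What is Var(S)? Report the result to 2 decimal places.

By independence, Var(S) = (1)²Var(W_1) + (-3)²Var(W_2) + (-2)²Var(W_3) + (2)²Var(W_4)
= (1)²·15.2 + (-3)²·1.75 + (-2)²·0.64 + (2)²·12 = 81.51

81.51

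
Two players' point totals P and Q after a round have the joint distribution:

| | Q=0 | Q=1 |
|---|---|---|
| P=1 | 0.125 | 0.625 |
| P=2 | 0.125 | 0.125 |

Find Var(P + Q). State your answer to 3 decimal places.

0.250

E[P] = 1.25,  E[Q] = 0.75,  E[PQ] = 0.875
Var(P) = 1.75 − (1.25)² = 0.1875;  Var(Q) = 0.75 − (0.75)² = 0.1875
cov(P,Q) = 0.875 − (1.25)(0.75) = -0.0625
Var(P + Q) = (1)²·0.1875 + (1)²·0.1875 + 2·(1)·(1)·-0.0625 = 0.25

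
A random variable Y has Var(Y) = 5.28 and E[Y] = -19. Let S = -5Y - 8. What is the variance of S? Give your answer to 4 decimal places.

132.0000

Var(-5Y - 8) = (-5)²·Var(Y) = 25·5.28 = 132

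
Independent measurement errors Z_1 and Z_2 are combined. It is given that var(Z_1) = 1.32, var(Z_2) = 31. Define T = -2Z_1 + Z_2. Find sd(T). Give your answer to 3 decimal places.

6.023

By independence, var(T) = (-2)²var(Z_1) + (1)²var(Z_2)
= (-2)²·1.32 + (1)²·31 = 36.28
sd(T) = √36.28 ≈ 6.023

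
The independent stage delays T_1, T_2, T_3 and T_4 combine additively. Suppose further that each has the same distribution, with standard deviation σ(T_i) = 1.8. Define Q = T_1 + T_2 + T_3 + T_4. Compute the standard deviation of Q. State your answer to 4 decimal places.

var(T_i) = (1.8)² = 3.24
By independence, var(Q) = (1)²var(T_1) + (1)²var(T_2) + (1)²var(T_3) + (1)²var(T_4)
= (1)²·3.24 + (1)²·3.24 + (1)²·3.24 + (1)²·3.24 = 12.96
σ(Q) = √12.96 ≈ 3.6000

3.6000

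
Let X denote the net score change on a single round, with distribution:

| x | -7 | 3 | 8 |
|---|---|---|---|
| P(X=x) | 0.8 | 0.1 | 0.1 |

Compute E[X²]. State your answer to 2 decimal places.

46.50

E[X²] = (-7)²(0.8) + (3)²(0.1) + (8)²(0.1) = 46.5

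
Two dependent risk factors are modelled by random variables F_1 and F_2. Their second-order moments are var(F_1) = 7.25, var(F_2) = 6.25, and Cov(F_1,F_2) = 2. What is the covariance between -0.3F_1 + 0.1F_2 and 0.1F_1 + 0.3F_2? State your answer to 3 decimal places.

-0.190

Cov(-0.3F_1 + 0.1F_2, 0.1F_1 + 0.3F_2) = (-0.3)(0.1)var(F_1) + (0.1)(0.3)var(F_2) + [(-0.3)(0.3) + (0.1)(0.1)]Cov(F_1,F_2)
= -0.03·7.25 + 0.03·6.25 + -0.08·2 = -0.19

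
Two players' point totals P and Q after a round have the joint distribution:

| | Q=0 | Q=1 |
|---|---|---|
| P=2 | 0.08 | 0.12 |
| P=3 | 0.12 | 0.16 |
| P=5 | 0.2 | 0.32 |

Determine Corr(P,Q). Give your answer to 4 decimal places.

E[P] = 3.84,  E[Q] = 0.6
E[PQ] = 2.32
Cov(P,Q) = E[PQ] − E[P]E[Q] = 2.32 − (3.84)(0.6) = 0.016
Var(P) = 1.5744,  Var(Q) = 0.24
ρ = 0.016 / √(1.5744·0.24) ≈ 0.0260

0.0260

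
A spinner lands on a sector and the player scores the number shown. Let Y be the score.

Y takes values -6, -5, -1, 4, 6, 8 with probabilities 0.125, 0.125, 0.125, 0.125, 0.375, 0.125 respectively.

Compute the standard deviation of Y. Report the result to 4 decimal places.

E[Y] = (-6)(0.125) + (-5)(0.125) + (-1)(0.125) + (4)(0.125) + (6)(0.375) + (8)(0.125) = 2.25
E[Y²] = (-6)²(0.125) + (-5)²(0.125) + (-1)²(0.125) + (4)²(0.125) + (6)²(0.375) + (8)²(0.125) = 31.25
Var(Y) = E[Y²] − (E[Y])² = 31.25 − (2.25)² = 26.1875
SD(Y) = √26.1875 ≈ 5.1174

5.1174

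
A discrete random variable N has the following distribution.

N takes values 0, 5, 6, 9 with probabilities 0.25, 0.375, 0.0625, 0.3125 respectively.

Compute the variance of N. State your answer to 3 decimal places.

E[N] = (0)(0.25) + (5)(0.375) + (6)(0.0625) + (9)(0.3125) = 5.0625
E[N²] = (0)²(0.25) + (5)²(0.375) + (6)²(0.0625) + (9)²(0.3125) = 36.9375
var(N) = E[N²] − (E[N])² = 36.9375 − (5.0625)² = 11.30859375

11.309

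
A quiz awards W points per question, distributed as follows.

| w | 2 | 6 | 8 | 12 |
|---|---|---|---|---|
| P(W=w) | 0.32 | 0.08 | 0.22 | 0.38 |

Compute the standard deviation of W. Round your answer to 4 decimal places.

4.1960

E[W] = (2)(0.32) + (6)(0.08) + (8)(0.22) + (12)(0.38) = 7.44
E[W²] = (2)²(0.32) + (6)²(0.08) + (8)²(0.22) + (12)²(0.38) = 72.96
Var(W) = E[W²] − (E[W])² = 72.96 − (7.44)² = 17.6064
SD(W) = √17.6064 ≈ 4.1960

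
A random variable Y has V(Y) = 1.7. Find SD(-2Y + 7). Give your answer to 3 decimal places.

2.608

V(-2Y + 7) = (-2)²·1.7 = 6.8
SD(-2Y + 7) = √6.8 ≈ 2.608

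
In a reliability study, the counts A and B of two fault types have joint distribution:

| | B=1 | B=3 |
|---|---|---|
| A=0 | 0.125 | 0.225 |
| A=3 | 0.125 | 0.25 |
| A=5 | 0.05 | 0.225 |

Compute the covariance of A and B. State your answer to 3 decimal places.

0.250

E[A] = 2.5,  E[B] = 2.4
E[AB] = 6.25
Cov(A,B) = E[AB] − E[A]E[B] = 6.25 − (2.5)(2.4) = 0.25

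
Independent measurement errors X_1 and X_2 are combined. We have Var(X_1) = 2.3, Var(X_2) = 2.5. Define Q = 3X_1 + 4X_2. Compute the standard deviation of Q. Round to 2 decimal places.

By independence, Var(Q) = (3)²Var(X_1) + (4)²Var(X_2)
= (3)²·2.3 + (4)²·2.5 = 60.7
SD(Q) = √60.7 ≈ 7.79

7.79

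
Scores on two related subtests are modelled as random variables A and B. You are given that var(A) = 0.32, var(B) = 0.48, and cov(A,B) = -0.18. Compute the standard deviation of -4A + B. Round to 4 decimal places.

2.6533

var(-4A + B) = (-4)²·var(A) + (1)²·var(B) + 2·(-4)·(1)·cov(A,B)
= 16·0.32 + 1·0.48 + -8·-0.18 = 7.04
sd(-4A + B) = √7.04 ≈ 2.6533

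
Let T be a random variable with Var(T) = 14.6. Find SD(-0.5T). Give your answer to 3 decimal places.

1.910

Var(-0.5T) = (-0.5)²·14.6 = 3.65
SD(-0.5T) = √3.65 ≈ 1.910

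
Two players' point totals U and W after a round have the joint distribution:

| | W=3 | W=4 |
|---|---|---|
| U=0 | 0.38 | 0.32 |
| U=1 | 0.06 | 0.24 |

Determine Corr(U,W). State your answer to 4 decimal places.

0.3165

E[U] = 0.3,  E[W] = 3.56
E[UW] = 1.14
Cov(U,W) = E[UW] − E[U]E[W] = 1.14 − (0.3)(3.56) = 0.072
var(U) = 0.21,  var(W) = 0.2464
ρ = 0.072 / √(0.21·0.2464) ≈ 0.3165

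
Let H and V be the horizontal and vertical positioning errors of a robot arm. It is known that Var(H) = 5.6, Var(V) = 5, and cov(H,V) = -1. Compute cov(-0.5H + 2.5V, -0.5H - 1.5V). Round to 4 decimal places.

cov(-0.5H + 2.5V, -0.5H - 1.5V) = (-0.5)(-0.5)Var(H) + (2.5)(-1.5)Var(V) + [(-0.5)(-1.5) + (2.5)(-0.5)]cov(H,V)
= 0.25·5.6 + -3.75·5 + -0.5·-1 = -16.85

-16.8500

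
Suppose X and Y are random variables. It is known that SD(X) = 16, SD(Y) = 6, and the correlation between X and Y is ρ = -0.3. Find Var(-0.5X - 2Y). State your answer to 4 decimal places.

150.4000

Var(X) = (16)² = 256;  Var(Y) = (6)² = 36
Cov(X,Y) = ρ·SD(X)·SD(Y) = -0.3·16·6 = -28.8
Var(-0.5X - 2Y) = (-0.5)²·Var(X) + (-2)²·Var(Y) + 2·(-0.5)·(-2)·Cov(X,Y)
= 0.25·256 + 4·36 + 2·-28.8 = 150.4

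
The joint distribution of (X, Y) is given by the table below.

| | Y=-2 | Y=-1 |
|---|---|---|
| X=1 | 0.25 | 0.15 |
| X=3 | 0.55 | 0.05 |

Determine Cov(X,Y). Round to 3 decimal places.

E[X] = 2.2,  E[Y] = -1.8
E[XY] = -4.1
Cov(X,Y) = E[XY] − E[X]E[Y] = -4.1 − (2.2)(-1.8) = -0.14

-0.140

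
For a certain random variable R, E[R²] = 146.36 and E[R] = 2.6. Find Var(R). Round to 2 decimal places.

Var(R) = 146.36 − (2.6)² = 139.6

139.60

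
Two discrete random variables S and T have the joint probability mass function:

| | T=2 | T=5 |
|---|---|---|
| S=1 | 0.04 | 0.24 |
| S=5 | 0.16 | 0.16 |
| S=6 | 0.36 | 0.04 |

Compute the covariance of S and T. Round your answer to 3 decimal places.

E[S] = 4.28,  E[T] = 3.32
E[ST] = 12.4
cov(S,T) = E[ST] − E[S]E[T] = 12.4 − (4.28)(3.32) = -1.8096

-1.810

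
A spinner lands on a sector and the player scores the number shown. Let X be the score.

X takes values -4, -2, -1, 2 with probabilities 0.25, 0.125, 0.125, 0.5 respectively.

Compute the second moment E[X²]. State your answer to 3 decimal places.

6.625

E[X²] = (-4)²(0.25) + (-2)²(0.125) + (-1)²(0.125) + (2)²(0.5) = 6.625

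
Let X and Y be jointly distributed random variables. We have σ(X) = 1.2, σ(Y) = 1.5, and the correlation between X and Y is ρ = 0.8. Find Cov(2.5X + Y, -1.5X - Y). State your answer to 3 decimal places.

-13.410

Var(X) = (1.2)² = 1.44;  Var(Y) = (1.5)² = 2.25
Cov(X,Y) = ρ·σ(X)·σ(Y) = 0.8·1.2·1.5 = 1.44
Cov(2.5X + Y, -1.5X - Y) = (2.5)(-1.5)Var(X) + (1)(-1)Var(Y) + [(2.5)(-1) + (1)(-1.5)]Cov(X,Y)
= -3.75·1.44 + -1·2.25 + -4·1.44 = -13.41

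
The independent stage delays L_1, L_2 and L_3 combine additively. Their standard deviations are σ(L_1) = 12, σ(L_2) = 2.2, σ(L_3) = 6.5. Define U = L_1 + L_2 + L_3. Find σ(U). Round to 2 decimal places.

13.82

V(L_1) = 144, V(L_2) = 4.84, V(L_3) = 42.25
By independence, V(U) = (1)²V(L_1) + (1)²V(L_2) + (1)²V(L_3)
= (1)²·144 + (1)²·4.84 + (1)²·42.25 = 191.09
σ(U) = √191.09 ≈ 13.82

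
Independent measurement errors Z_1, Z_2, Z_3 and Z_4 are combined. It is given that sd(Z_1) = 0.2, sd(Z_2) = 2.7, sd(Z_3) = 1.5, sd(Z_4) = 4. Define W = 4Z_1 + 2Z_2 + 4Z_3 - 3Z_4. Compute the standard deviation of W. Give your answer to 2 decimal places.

14.48

var(Z_1) = 0.04, var(Z_2) = 7.29, var(Z_3) = 2.25, var(Z_4) = 16
By independence, var(W) = (4)²var(Z_1) + (2)²var(Z_2) + (4)²var(Z_3) + (-3)²var(Z_4)
= (4)²·0.04 + (2)²·7.29 + (4)²·2.25 + (-3)²·16 = 209.8
sd(W) = √209.8 ≈ 14.48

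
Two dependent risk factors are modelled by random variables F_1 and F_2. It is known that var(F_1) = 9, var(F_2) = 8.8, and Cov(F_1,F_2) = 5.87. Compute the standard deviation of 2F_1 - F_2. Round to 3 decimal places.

var(2F_1 - F_2) = (2)²·var(F_1) + (-1)²·var(F_2) + 2·(2)·(-1)·Cov(F_1,F_2)
= 4·9 + 1·8.8 + -4·5.87 = 21.32
sd(2F_1 - F_2) = √21.32 ≈ 4.617

4.617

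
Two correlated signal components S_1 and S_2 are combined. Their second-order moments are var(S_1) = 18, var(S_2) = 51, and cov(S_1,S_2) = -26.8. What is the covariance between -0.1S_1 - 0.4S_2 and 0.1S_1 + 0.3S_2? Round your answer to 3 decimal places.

-4.424

cov(-0.1S_1 - 0.4S_2, 0.1S_1 + 0.3S_2) = (-0.1)(0.1)var(S_1) + (-0.4)(0.3)var(S_2) + [(-0.1)(0.3) + (-0.4)(0.1)]cov(S_1,S_2)
= -0.01·18 + -0.12·51 + -0.07·-26.8 = -4.424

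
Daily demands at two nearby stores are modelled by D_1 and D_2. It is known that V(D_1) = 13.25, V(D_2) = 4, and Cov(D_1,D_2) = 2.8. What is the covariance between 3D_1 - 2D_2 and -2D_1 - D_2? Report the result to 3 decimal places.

Cov(3D_1 - 2D_2, -2D_1 - D_2) = (3)(-2)V(D_1) + (-2)(-1)V(D_2) + [(3)(-1) + (-2)(-2)]Cov(D_1,D_2)
= -6·13.25 + 2·4 + 1·2.8 = -68.7

-68.700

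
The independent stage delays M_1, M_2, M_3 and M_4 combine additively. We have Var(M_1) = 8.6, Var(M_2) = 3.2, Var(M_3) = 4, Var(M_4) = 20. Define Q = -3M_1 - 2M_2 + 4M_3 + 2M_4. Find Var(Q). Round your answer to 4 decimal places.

234.2000

By independence, Var(Q) = (-3)²Var(M_1) + (-2)²Var(M_2) + (4)²Var(M_3) + (2)²Var(M_4)
= (-3)²·8.6 + (-2)²·3.2 + (4)²·4 + (2)²·20 = 234.2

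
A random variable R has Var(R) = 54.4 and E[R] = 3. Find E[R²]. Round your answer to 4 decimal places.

E[R²] = Var(R) + (E[R])² = 54.4 + (3)² = 63.4

63.4000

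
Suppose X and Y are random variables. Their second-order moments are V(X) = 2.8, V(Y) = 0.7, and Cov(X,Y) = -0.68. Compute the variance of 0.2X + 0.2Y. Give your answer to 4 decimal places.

V(0.2X + 0.2Y) = (0.2)²·V(X) + (0.2)²·V(Y) + 2·(0.2)·(0.2)·Cov(X,Y)
= 0.04·2.8 + 0.04·0.7 + 0.08·-0.68 = 0.0856

0.0856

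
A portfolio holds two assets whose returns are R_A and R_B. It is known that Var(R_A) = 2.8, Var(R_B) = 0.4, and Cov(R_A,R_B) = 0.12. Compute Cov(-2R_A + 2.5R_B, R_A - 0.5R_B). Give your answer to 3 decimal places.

-5.680

Cov(-2R_A + 2.5R_B, R_A - 0.5R_B) = (-2)(1)Var(R_A) + (2.5)(-0.5)Var(R_B) + [(-2)(-0.5) + (2.5)(1)]Cov(R_A,R_B)
= -2·2.8 + -1.25·0.4 + 3.5·0.12 = -5.68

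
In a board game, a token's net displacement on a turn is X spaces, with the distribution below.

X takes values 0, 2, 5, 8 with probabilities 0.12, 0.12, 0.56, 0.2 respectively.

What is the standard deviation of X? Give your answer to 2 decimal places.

2.40

E[X] = (0)(0.12) + (2)(0.12) + (5)(0.56) + (8)(0.2) = 4.64
E[X²] = (0)²(0.12) + (2)²(0.12) + (5)²(0.56) + (8)²(0.2) = 27.28
Var(X) = E[X²] − (E[X])² = 27.28 − (4.64)² = 5.7504
SD(X) = √5.7504 ≈ 2.40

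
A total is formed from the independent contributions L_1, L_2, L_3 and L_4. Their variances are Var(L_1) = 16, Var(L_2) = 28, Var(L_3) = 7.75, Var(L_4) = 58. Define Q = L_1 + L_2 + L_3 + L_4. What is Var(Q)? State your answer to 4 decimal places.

109.7500

By independence, Var(Q) = (1)²Var(L_1) + (1)²Var(L_2) + (1)²Var(L_3) + (1)²Var(L_4)
= (1)²·16 + (1)²·28 + (1)²·7.75 + (1)²·58 = 109.75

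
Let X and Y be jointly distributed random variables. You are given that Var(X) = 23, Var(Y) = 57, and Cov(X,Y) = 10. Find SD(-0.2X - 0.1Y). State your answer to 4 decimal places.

1.3748

Var(-0.2X - 0.1Y) = (-0.2)²·Var(X) + (-0.1)²·Var(Y) + 2·(-0.2)·(-0.1)·Cov(X,Y)
= 0.04·23 + 0.01·57 + 0.04·10 = 1.89
SD(-0.2X - 0.1Y) = √1.89 ≈ 1.3748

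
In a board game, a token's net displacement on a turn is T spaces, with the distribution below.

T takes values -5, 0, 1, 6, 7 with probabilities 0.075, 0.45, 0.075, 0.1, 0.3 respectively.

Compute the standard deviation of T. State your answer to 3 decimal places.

3.807

E[T] = (-5)(0.075) + (0)(0.45) + (1)(0.075) + (6)(0.1) + (7)(0.3) = 2.4
E[T²] = (-5)²(0.075) + (0)²(0.45) + (1)²(0.075) + (6)²(0.1) + (7)²(0.3) = 20.25
V(T) = E[T²] − (E[T])² = 20.25 − (2.4)² = 14.49
σ(T) = √14.49 ≈ 3.807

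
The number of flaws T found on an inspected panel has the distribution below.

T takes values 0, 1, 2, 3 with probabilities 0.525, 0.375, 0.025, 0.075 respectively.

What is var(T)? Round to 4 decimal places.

E[T] = (0)(0.525) + (1)(0.375) + (2)(0.025) + (3)(0.075) = 0.65
E[T²] = (0)²(0.525) + (1)²(0.375) + (2)²(0.025) + (3)²(0.075) = 1.15
var(T) = E[T²] − (E[T])² = 1.15 − (0.65)² = 0.7275

0.7275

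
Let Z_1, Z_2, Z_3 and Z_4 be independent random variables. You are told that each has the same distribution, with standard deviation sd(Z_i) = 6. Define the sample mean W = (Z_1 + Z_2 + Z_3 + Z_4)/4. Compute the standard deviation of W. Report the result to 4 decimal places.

3.0000

var(Z_i) = (6)² = 36
By independence, var(W) = (0.25)²var(Z_1) + (0.25)²var(Z_2) + (0.25)²var(Z_3) + (0.25)²var(Z_4)
= (0.25)²·36 + (0.25)²·36 + (0.25)²·36 + (0.25)²·36 = 9
sd(W) = √9 ≈ 3.0000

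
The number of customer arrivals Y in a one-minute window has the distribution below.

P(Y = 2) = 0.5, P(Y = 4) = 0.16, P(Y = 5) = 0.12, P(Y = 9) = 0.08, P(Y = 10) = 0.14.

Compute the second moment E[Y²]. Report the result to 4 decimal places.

E[Y²] = (2)²(0.5) + (4)²(0.16) + (5)²(0.12) + (9)²(0.08) + (10)²(0.14) = 28.04

28.0400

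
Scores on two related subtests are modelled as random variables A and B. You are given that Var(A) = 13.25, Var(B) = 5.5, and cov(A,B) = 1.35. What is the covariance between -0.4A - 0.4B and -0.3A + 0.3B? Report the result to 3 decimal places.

0.930

cov(-0.4A - 0.4B, -0.3A + 0.3B) = (-0.4)(-0.3)Var(A) + (-0.4)(0.3)Var(B) + [(-0.4)(0.3) + (-0.4)(-0.3)]cov(A,B)
= 0.12·13.25 + -0.12·5.5 + 0·1.35 = 0.93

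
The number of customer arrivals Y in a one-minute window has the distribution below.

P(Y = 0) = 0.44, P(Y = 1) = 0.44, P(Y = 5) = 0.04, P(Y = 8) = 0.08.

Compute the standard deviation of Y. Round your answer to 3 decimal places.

2.218

E[Y] = (0)(0.44) + (1)(0.44) + (5)(0.04) + (8)(0.08) = 1.28
E[Y²] = (0)²(0.44) + (1)²(0.44) + (5)²(0.04) + (8)²(0.08) = 6.56
V(Y) = E[Y²] − (E[Y])² = 6.56 − (1.28)² = 4.9216
σ(Y) = √4.9216 ≈ 2.218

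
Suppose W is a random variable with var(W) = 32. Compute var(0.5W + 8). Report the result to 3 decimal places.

var(0.5W + 8) = (0.5)²·var(W) = 0.25·32 = 8

8.000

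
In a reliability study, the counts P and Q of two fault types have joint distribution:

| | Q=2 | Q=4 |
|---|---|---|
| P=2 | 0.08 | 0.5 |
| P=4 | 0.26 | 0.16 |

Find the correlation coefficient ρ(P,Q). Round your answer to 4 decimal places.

-0.5013

E[P] = 2.84,  E[Q] = 3.32
E[PQ] = 8.96
Cov(P,Q) = E[PQ] − E[P]E[Q] = 8.96 − (2.84)(3.32) = -0.4688
V(P) = 0.9744,  V(Q) = 0.8976
ρ = -0.4688 / √(0.9744·0.8976) ≈ -0.5013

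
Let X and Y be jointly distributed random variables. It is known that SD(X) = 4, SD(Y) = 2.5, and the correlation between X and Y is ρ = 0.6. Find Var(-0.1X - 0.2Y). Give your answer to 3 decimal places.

Var(X) = (4)² = 16;  Var(Y) = (2.5)² = 6.25
Cov(X,Y) = ρ·SD(X)·SD(Y) = 0.6·4·2.5 = 6
Var(-0.1X - 0.2Y) = (-0.1)²·Var(X) + (-0.2)²·Var(Y) + 2·(-0.1)·(-0.2)·Cov(X,Y)
= 0.01·16 + 0.04·6.25 + 0.04·6 = 0.65

0.650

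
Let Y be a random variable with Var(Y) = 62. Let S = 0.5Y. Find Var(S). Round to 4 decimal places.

15.5000

Var(0.5Y) = (0.5)²·Var(Y) = 0.25·62 = 15.5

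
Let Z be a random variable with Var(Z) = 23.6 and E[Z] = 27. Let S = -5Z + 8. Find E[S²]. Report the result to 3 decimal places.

E[-5Z + 8] = -5·27 + 8 = -127
Var(-5Z + 8) = (-5)²·23.6 = 590
E[S²] = Var(S) + (E[S])² = 590 + (-127)² = 16719

16719.000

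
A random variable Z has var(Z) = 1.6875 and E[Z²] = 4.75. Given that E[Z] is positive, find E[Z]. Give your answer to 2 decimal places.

(E[Z])² = E[Z²] − var(Z) = 4.75 − 1.6875 = 3.0625
E[Z] = √3.0625 = 1.75

1.75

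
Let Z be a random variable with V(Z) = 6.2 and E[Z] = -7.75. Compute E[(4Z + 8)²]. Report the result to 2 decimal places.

E[4Z + 8] = 4·-7.75 + 8 = -23
V(4Z + 8) = (4)²·6.2 = 99.2
E[(4Z + 8)²] = V((4Z + 8)) + (E[(4Z + 8)])² = 99.2 + (-23)² = 628.2

628.20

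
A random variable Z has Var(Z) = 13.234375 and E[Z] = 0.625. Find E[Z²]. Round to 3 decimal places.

E[Z²] = Var(Z) + (E[Z])² = 13.234375 + (0.625)² = 13.625

13.625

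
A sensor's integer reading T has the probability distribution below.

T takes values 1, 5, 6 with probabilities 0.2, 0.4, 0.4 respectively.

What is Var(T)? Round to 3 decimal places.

3.440

E[T] = (1)(0.2) + (5)(0.4) + (6)(0.4) = 4.6
E[T²] = (1)²(0.2) + (5)²(0.4) + (6)²(0.4) = 24.6
Var(T) = E[T²] − (E[T])² = 24.6 − (4.6)² = 3.44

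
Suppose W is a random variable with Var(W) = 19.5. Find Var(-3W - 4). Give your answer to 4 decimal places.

175.5000

Var(-3W - 4) = (-3)²·Var(W) = 9·19.5 = 175.5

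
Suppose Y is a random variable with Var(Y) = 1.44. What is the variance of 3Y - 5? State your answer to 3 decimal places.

Var(3Y - 5) = (3)²·Var(Y) = 9·1.44 = 12.96

12.960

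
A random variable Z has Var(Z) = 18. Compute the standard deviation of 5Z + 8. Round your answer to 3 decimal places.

21.213

Var(5Z + 8) = (5)²·18 = 450
σ(5Z + 8) = √450 ≈ 21.213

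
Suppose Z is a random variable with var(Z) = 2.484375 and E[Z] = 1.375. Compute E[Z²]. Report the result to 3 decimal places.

E[Z²] = var(Z) + (E[Z])² = 2.484375 + (1.375)² = 4.375

4.375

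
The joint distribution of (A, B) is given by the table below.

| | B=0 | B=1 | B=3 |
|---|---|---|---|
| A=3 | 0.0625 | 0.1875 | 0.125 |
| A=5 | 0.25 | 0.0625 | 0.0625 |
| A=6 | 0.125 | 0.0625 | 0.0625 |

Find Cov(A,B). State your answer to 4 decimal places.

E[A] = 4.5,  E[B] = 1.0625
E[AB] = 4.4375
Cov(A,B) = E[AB] − E[A]E[B] = 4.4375 − (4.5)(1.0625) = -0.34375

-0.3438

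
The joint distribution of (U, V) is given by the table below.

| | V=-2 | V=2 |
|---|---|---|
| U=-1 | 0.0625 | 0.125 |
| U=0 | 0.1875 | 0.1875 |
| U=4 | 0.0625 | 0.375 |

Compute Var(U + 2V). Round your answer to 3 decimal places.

E[U] = 1.5625,  E[V] = 0.75,  E[UV] = 2.375
Var(U) = 7.1875 − (1.5625)² = 4.74609375;  Var(V) = 4 − (0.75)² = 3.4375
Cov(U,V) = 2.375 − (1.5625)(0.75) = 1.203125
Var(U + 2V) = (1)²·4.74609375 + (2)²·3.4375 + 2·(1)·(2)·1.203125 = 23.30859375

23.309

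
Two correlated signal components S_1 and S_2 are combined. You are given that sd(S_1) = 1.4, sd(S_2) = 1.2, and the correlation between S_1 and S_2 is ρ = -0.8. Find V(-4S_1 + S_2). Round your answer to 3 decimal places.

V(S_1) = (1.4)² = 1.96;  V(S_2) = (1.2)² = 1.44
Cov(S_1,S_2) = ρ·sd(S_1)·sd(S_2) = -0.8·1.4·1.2 = -1.344
V(-4S_1 + S_2) = (-4)²·V(S_1) + (1)²·V(S_2) + 2·(-4)·(1)·Cov(S_1,S_2)
= 16·1.96 + 1·1.44 + -8·-1.344 = 43.552

43.552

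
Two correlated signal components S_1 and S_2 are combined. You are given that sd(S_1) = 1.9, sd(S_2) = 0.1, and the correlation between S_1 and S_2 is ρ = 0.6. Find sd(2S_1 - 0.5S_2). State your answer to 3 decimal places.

3.770

Var(S_1) = (1.9)² = 3.61;  Var(S_2) = (0.1)² = 0.01
cov(S_1,S_2) = ρ·sd(S_1)·sd(S_2) = 0.6·1.9·0.1 = 0.114
Var(2S_1 - 0.5S_2) = (2)²·Var(S_1) + (-0.5)²·Var(S_2) + 2·(2)·(-0.5)·cov(S_1,S_2)
= 4·3.61 + 0.25·0.01 + -2·0.114 = 14.2145
sd(2S_1 - 0.5S_2) = √14.2145 ≈ 3.770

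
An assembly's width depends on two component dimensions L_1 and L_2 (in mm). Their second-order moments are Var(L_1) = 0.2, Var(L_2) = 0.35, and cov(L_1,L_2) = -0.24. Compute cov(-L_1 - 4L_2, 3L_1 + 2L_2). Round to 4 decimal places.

-0.0400

cov(-L_1 - 4L_2, 3L_1 + 2L_2) = (-1)(3)Var(L_1) + (-4)(2)Var(L_2) + [(-1)(2) + (-4)(3)]cov(L_1,L_2)
= -3·0.2 + -8·0.35 + -14·-0.24 = -0.04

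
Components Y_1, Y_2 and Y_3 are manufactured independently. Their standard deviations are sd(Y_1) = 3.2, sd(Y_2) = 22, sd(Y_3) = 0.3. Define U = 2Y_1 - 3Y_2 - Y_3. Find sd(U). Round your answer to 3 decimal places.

66.310

var(Y_1) = 10.24, var(Y_2) = 484, var(Y_3) = 0.09
By independence, var(U) = (2)²var(Y_1) + (-3)²var(Y_2) + (-1)²var(Y_3)
= (2)²·10.24 + (-3)²·484 + (-1)²·0.09 = 4397.05
sd(U) = √4397.05 ≈ 66.310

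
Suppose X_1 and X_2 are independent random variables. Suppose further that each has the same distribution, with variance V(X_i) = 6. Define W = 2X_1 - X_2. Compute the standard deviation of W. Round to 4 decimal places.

5.4772

By independence, V(W) = (2)²V(X_1) + (-1)²V(X_2)
= (2)²·6 + (-1)²·6 = 30
σ(W) = √30 ≈ 5.4772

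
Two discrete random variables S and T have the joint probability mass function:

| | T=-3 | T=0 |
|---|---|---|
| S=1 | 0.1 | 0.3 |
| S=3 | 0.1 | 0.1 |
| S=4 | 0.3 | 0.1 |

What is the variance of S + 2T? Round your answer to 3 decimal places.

E[S] = 2.6,  E[T] = -1.5,  E[ST] = -4.8
Var(S) = 8.6 − (2.6)² = 1.84;  Var(T) = 4.5 − (-1.5)² = 2.25
Cov(S,T) = -4.8 − (2.6)(-1.5) = -0.9
Var(S + 2T) = (1)²·1.84 + (2)²·2.25 + 2·(1)·(2)·-0.9 = 7.24

7.240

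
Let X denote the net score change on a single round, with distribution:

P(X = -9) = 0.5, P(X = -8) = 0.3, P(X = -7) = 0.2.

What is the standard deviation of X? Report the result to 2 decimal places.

E[X] = (-9)(0.5) + (-8)(0.3) + (-7)(0.2) = -8.3
E[X²] = (-9)²(0.5) + (-8)²(0.3) + (-7)²(0.2) = 69.5
Var(X) = E[X²] − (E[X])² = 69.5 − (-8.3)² = 0.61
SD(X) = √0.61 ≈ 0.78

0.78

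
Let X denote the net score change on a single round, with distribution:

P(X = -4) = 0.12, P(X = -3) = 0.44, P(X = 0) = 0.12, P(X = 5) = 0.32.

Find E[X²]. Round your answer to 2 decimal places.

E[X²] = (-4)²(0.12) + (-3)²(0.44) + (0)²(0.12) + (5)²(0.32) = 13.88

13.88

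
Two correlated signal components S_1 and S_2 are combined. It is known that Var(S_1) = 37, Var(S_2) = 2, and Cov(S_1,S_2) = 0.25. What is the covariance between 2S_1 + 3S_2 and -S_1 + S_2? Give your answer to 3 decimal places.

Cov(2S_1 + 3S_2, -S_1 + S_2) = (2)(-1)Var(S_1) + (3)(1)Var(S_2) + [(2)(1) + (3)(-1)]Cov(S_1,S_2)
= -2·37 + 3·2 + -1·0.25 = -68.25

-68.250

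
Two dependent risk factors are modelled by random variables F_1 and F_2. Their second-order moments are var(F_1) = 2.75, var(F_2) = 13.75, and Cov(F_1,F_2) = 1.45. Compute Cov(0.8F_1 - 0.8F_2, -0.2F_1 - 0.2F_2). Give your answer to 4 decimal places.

1.7600

Cov(0.8F_1 - 0.8F_2, -0.2F_1 - 0.2F_2) = (0.8)(-0.2)var(F_1) + (-0.8)(-0.2)var(F_2) + [(0.8)(-0.2) + (-0.8)(-0.2)]Cov(F_1,F_2)
= -0.16·2.75 + 0.16·13.75 + 0·1.45 = 1.76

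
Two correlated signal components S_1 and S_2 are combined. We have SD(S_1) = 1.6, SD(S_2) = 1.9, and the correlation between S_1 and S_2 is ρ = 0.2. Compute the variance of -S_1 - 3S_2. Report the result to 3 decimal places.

Var(S_1) = (1.6)² = 2.56;  Var(S_2) = (1.9)² = 3.61
Cov(S_1,S_2) = ρ·SD(S_1)·SD(S_2) = 0.2·1.6·1.9 = 0.608
Var(-S_1 - 3S_2) = (-1)²·Var(S_1) + (-3)²·Var(S_2) + 2·(-1)·(-3)·Cov(S_1,S_2)
= 1·2.56 + 9·3.61 + 6·0.608 = 38.698

38.698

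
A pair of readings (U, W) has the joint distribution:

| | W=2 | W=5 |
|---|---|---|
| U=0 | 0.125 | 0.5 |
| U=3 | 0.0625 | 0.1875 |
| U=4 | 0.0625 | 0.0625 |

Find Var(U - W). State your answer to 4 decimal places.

E[U] = 1.25,  E[W] = 4.25,  E[UW] = 4.9375
Var(U) = 4.25 − (1.25)² = 2.6875;  Var(W) = 19.75 − (4.25)² = 1.6875
Cov(U,W) = 4.9375 − (1.25)(4.25) = -0.375
Var(U - W) = (1)²·2.6875 + (-1)²·1.6875 + 2·(1)·(-1)·-0.375 = 5.125

5.1250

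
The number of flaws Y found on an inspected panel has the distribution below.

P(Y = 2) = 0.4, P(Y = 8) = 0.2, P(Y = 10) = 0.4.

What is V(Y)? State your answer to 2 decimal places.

E[Y] = (2)(0.4) + (8)(0.2) + (10)(0.4) = 6.4
E[Y²] = (2)²(0.4) + (8)²(0.2) + (10)²(0.4) = 54.4
V(Y) = E[Y²] − (E[Y])² = 54.4 − (6.4)² = 13.44

13.44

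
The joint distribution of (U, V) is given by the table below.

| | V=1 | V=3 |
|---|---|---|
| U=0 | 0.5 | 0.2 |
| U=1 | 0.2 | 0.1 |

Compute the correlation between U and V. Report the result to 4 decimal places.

E[U] = 0.3,  E[V] = 1.6
E[UV] = 0.5
cov(U,V) = E[UV] − E[U]E[V] = 0.5 − (0.3)(1.6) = 0.02
Var(U) = 0.21,  Var(V) = 0.84
ρ = 0.02 / √(0.21·0.84) ≈ 0.0476

0.0476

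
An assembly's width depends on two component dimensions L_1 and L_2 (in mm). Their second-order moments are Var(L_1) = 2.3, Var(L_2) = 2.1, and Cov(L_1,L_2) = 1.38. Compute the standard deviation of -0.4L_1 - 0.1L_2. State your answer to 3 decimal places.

Var(-0.4L_1 - 0.1L_2) = (-0.4)²·Var(L_1) + (-0.1)²·Var(L_2) + 2·(-0.4)·(-0.1)·Cov(L_1,L_2)
= 0.16·2.3 + 0.01·2.1 + 0.08·1.38 = 0.4994
SD(-0.4L_1 - 0.1L_2) = √0.4994 ≈ 0.707

0.707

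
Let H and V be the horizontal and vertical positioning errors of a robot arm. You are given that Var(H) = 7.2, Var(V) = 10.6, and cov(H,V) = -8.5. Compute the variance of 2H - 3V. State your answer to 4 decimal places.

226.2000

Var(2H - 3V) = (2)²·Var(H) + (-3)²·Var(V) + 2·(2)·(-3)·cov(H,V)
= 4·7.2 + 9·10.6 + -12·-8.5 = 226.2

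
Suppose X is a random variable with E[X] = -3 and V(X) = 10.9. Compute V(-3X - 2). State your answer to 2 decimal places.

98.10

V(-3X - 2) = (-3)²·V(X) = 9·10.9 = 98.1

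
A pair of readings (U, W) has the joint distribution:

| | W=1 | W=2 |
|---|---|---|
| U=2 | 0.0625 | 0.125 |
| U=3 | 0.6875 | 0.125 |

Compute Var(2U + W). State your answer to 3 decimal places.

E[U] = 2.8125,  E[W] = 1.25,  E[UW] = 3.4375
Var(U) = 8.0625 − (2.8125)² = 0.15234375;  Var(W) = 1.75 − (1.25)² = 0.1875
Cov(U,W) = 3.4375 − (2.8125)(1.25) = -0.078125
Var(2U + W) = (2)²·0.15234375 + (1)²·0.1875 + 2·(2)·(1)·-0.078125 = 0.484375

0.484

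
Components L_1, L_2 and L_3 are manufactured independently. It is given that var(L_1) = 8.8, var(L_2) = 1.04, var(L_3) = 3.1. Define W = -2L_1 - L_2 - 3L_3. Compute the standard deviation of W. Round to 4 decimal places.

8.0087

By independence, var(W) = (-2)²var(L_1) + (-1)²var(L_2) + (-3)²var(L_3)
= (-2)²·8.8 + (-1)²·1.04 + (-3)²·3.1 = 64.14
SD(W) = √64.14 ≈ 8.0087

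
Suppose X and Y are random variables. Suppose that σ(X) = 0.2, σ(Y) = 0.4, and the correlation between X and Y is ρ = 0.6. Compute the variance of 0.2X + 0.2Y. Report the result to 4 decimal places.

0.0118

Var(X) = (0.2)² = 0.04;  Var(Y) = (0.4)² = 0.16
Cov(X,Y) = ρ·σ(X)·σ(Y) = 0.6·0.2·0.4 = 0.048
Var(0.2X + 0.2Y) = (0.2)²·Var(X) + (0.2)²·Var(Y) + 2·(0.2)·(0.2)·Cov(X,Y)
= 0.04·0.04 + 0.04·0.16 + 0.08·0.048 = 0.01184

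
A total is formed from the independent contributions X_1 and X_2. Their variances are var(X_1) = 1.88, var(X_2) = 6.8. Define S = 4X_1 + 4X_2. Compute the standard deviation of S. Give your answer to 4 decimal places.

By independence, var(S) = (4)²var(X_1) + (4)²var(X_2)
= (4)²·1.88 + (4)²·6.8 = 138.88
σ(S) = √138.88 ≈ 11.7847

11.7847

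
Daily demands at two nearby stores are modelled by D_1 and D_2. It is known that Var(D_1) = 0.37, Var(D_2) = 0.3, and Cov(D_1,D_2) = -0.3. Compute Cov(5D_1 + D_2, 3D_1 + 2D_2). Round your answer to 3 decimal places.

Cov(5D_1 + D_2, 3D_1 + 2D_2) = (5)(3)Var(D_1) + (1)(2)Var(D_2) + [(5)(2) + (1)(3)]Cov(D_1,D_2)
= 15·0.37 + 2·0.3 + 13·-0.3 = 2.25

2.250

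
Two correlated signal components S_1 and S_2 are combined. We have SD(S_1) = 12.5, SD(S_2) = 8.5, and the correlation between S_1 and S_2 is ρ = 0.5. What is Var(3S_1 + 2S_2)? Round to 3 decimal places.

2332.750

Var(S_1) = (12.5)² = 156.25;  Var(S_2) = (8.5)² = 72.25
Cov(S_1,S_2) = ρ·SD(S_1)·SD(S_2) = 0.5·12.5·8.5 = 53.125
Var(3S_1 + 2S_2) = (3)²·Var(S_1) + (2)²·Var(S_2) + 2·(3)·(2)·Cov(S_1,S_2)
= 9·156.25 + 4·72.25 + 12·53.125 = 2332.75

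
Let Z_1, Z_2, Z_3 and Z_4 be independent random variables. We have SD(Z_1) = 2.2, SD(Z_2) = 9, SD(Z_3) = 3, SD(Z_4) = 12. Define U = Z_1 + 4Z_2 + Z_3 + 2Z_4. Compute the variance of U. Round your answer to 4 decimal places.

Var(Z_1) = 4.84, Var(Z_2) = 81, Var(Z_3) = 9, Var(Z_4) = 144
By independence, Var(U) = (1)²Var(Z_1) + (4)²Var(Z_2) + (1)²Var(Z_3) + (2)²Var(Z_4)
= (1)²·4.84 + (4)²·81 + (1)²·9 + (2)²·144 = 1885.84

1885.8400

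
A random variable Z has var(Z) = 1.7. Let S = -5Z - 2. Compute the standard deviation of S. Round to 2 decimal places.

var(-5Z - 2) = (-5)²·1.7 = 42.5
SD(S) = √42.5 ≈ 6.52

6.52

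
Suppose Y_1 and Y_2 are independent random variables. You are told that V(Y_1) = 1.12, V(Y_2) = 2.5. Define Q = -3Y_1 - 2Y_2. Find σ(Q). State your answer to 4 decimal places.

By independence, V(Q) = (-3)²V(Y_1) + (-2)²V(Y_2)
= (-3)²·1.12 + (-2)²·2.5 = 20.08
σ(Q) = √20.08 ≈ 4.4811

4.4811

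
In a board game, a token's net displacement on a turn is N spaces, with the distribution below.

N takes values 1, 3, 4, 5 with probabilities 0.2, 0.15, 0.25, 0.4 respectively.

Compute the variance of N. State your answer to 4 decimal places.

E[N] = (1)(0.2) + (3)(0.15) + (4)(0.25) + (5)(0.4) = 3.65
E[N²] = (1)²(0.2) + (3)²(0.15) + (4)²(0.25) + (5)²(0.4) = 15.55
V(N) = E[N²] − (E[N])² = 15.55 − (3.65)² = 2.2275

2.2275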